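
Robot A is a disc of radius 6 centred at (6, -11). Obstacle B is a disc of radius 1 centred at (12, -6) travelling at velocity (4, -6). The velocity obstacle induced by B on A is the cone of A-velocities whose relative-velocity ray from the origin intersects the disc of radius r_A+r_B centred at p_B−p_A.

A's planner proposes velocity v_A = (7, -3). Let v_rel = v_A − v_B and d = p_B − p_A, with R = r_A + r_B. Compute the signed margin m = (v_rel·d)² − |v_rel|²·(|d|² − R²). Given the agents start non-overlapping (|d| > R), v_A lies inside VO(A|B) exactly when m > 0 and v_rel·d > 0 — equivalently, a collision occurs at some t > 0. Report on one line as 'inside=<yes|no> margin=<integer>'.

d = (6, 5),  |d|² = 61;  R = 6+1 = 7,  c = 61−7² = 12
v_rel = (3, 3),  |v_rel|² = 18;  v_rel·d = (3)·(6) + (3)·(5) = 33
18·t² − 66·t + 12 = 0  ⇒  m = 33² − 18·12 = 873
m = 873 > 0,  v_rel·d = 33 > 0  ⇒  inside

inside=yes margin=873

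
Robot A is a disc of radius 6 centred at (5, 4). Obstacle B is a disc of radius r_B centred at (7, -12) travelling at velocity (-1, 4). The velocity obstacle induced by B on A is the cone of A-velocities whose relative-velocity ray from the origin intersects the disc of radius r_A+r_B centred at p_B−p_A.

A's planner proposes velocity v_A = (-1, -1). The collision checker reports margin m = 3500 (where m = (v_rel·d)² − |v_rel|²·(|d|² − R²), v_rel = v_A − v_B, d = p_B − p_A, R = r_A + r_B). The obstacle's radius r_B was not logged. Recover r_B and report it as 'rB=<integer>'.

m = 3500
d = (2, -16);  v_rel = (0, -5),  |v_rel|² = 25
v_rel×d = (0)·(-16) − (-5)·(2) = 10
since m = R²·25 − 10²:  R² = (100 + 3500) / 25 = 144
R = √144 = 12  ⇒  r_B = 12 − 6 = 6

rB=6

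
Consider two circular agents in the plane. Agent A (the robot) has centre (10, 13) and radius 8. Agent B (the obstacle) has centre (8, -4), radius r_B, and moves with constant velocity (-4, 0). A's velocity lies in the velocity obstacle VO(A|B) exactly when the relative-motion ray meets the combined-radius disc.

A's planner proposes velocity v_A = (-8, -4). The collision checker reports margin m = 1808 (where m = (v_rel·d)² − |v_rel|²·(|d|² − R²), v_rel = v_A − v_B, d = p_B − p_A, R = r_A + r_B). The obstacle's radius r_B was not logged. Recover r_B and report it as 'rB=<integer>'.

m = 1808
d = (-2, -17);  v_rel = (-4, -4),  |v_rel|² = 32
v_rel×d = (-4)·(-17) − (-4)·(-2) = 60
since m = R²·32 − 60²:  R² = (3600 + 1808) / 32 = 169
R = √169 = 13  ⇒  r_B = 13 − 8 = 5

rB=5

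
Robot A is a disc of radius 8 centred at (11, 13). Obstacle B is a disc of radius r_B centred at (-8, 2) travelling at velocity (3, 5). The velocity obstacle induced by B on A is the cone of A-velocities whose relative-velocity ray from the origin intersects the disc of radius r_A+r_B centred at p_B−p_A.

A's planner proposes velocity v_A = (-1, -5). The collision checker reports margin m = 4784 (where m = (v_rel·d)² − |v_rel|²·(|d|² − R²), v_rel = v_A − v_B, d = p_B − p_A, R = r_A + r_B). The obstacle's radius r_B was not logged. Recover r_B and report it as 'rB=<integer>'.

m = 4784
d = (-19, -11);  v_rel = (-4, -10),  |v_rel|² = 116
v_rel×d = (-4)·(-11) − (-10)·(-19) = -146
since m = R²·116 − (-146)²:  R² = (21316 + 4784) / 116 = 225
R = √225 = 15  ⇒  r_B = 15 − 8 = 7

rB=7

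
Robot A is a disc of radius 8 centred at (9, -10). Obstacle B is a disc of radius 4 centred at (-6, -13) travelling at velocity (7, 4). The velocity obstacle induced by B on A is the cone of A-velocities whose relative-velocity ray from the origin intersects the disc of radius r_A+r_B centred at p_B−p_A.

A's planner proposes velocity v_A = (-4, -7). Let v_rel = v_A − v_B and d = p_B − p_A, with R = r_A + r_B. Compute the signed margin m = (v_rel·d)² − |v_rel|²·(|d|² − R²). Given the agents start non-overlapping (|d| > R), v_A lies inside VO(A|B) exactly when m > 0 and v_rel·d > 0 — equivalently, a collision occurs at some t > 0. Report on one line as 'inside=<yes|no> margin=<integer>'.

d = (-15, -3),  |d|² = 234;  R = 8+4 = 12,  c = 234−12² = 90
v_rel = (-11, -11),  |v_rel|² = 242;  v_rel·d = (-11)·(-15) + (-11)·(-3) = 198
242·t² − 396·t + 90 = 0  ⇒  m = 198² − 242·90 = 17424
m = 17424 > 0,  v_rel·d = 198 > 0  ⇒  inside

inside=yes margin=17424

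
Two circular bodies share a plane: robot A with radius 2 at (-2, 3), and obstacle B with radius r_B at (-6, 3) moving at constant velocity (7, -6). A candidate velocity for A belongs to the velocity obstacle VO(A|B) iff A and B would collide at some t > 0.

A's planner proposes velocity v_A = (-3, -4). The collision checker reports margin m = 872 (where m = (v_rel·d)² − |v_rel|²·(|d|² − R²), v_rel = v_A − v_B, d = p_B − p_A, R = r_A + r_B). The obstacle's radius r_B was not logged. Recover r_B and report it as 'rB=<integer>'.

m = 872
d = (-4, 0);  v_rel = (-10, 2),  |v_rel|² = 104
v_rel×d = (-10)·(0) − (2)·(-4) = 8
since m = R²·104 − 8²:  R² = (64 + 872) / 104 = 9
R = √9 = 3  ⇒  r_B = 3 − 2 = 1

rB=1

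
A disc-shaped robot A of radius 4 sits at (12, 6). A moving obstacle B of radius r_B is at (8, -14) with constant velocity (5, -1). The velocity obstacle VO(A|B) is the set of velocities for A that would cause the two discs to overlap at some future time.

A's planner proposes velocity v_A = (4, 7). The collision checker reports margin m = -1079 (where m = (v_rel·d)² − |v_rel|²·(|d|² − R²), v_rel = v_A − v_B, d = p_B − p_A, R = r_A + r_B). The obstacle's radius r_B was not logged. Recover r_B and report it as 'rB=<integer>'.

m = -1079
d = (-4, -20);  v_rel = (-1, 8),  |v_rel|² = 65
v_rel×d = (-1)·(-20) − (8)·(-4) = 52
since m = R²·65 − 52²:  R² = (2704 + -1079) / 65 = 25
R = √25 = 5  ⇒  r_B = 5 − 4 = 1

rB=1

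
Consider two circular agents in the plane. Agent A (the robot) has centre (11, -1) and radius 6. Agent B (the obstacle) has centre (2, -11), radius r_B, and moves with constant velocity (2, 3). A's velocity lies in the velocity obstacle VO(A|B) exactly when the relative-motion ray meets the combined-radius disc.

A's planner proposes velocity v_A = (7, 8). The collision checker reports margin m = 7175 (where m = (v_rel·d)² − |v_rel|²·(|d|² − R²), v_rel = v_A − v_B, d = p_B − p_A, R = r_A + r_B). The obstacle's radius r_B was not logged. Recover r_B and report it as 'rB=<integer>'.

m = 7175
d = (-9, -10);  v_rel = (5, 5),  |v_rel|² = 50
v_rel×d = (5)·(-10) − (5)·(-9) = -5
since m = R²·50 − (-5)²:  R² = (25 + 7175) / 50 = 144
R = √144 = 12  ⇒  r_B = 12 − 6 = 6

rB=6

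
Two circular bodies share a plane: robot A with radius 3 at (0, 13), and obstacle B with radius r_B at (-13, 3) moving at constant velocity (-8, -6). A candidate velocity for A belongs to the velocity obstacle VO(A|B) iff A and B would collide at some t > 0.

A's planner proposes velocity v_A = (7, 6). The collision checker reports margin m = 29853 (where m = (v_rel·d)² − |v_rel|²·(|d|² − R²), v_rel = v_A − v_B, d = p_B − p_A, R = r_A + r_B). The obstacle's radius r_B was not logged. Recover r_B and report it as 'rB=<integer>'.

m = 29853
d = (-13, -10);  v_rel = (15, 12),  |v_rel|² = 369
v_rel×d = (15)·(-10) − (12)·(-13) = 6
since m = R²·369 − 6²:  R² = (36 + 29853) / 369 = 81
R = √81 = 9  ⇒  r_B = 9 − 3 = 6

rB=6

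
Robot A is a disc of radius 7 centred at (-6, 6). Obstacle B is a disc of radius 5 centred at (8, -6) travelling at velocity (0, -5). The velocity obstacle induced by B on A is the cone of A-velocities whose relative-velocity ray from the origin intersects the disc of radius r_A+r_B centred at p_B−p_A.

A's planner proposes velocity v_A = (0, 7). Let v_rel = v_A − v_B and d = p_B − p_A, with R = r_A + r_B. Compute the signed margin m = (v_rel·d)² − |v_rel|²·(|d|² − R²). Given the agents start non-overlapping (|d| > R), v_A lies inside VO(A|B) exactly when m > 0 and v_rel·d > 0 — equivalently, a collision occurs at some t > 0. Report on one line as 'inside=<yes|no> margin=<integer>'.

d = (14, -12),  |d|² = 340;  R = 7+5 = 12,  c = 340−12² = 196
v_rel = (0, 12),  |v_rel|² = 144;  v_rel·d = (0)·(14) + (12)·(-12) = -144
144·t² + 288·t + 196 = 0  ⇒  m = (-144)² − 144·196 = -7488
m = -7488 < 0,  v_rel·d = -144 < 0  ⇒  outside

inside=no margin=-7488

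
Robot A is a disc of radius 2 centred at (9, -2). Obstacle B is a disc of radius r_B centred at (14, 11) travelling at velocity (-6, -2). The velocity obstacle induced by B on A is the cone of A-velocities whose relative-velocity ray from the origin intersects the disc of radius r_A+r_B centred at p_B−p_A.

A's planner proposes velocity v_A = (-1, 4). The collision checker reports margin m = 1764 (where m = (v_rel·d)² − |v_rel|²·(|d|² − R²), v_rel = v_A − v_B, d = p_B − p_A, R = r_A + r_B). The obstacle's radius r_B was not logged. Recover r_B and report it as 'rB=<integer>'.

m = 1764
d = (5, 13);  v_rel = (5, 6),  |v_rel|² = 61
v_rel×d = (5)·(13) − (6)·(5) = 35
since m = R²·61 − 35²:  R² = (1225 + 1764) / 61 = 49
R = √49 = 7  ⇒  r_B = 7 − 2 = 5

rB=5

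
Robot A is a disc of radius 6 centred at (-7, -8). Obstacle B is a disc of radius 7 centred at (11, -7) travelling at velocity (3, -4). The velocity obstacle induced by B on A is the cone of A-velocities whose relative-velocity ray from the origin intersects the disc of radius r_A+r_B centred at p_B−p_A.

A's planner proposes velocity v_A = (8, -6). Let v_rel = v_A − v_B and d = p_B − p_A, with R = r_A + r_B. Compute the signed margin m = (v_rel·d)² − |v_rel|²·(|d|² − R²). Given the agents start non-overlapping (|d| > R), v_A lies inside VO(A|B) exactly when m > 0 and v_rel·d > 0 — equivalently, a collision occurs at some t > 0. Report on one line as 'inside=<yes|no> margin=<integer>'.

d = (18, 1),  |d|² = 325;  R = 6+7 = 13,  c = 325−13² = 156
v_rel = (5, -2),  |v_rel|² = 29;  v_rel·d = (5)·(18) + (-2)·(1) = 88
29·t² − 176·t + 156 = 0  ⇒  m = 88² − 29·156 = 3220
m = 3220 > 0,  v_rel·d = 88 > 0  ⇒  inside

inside=yes margin=3220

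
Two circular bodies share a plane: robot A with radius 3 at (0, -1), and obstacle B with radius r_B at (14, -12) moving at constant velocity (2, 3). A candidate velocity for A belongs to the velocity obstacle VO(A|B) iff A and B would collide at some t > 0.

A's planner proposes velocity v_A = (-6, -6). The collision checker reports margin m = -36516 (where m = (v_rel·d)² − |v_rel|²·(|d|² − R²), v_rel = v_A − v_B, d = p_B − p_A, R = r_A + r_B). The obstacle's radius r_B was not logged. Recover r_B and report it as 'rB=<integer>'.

m = -36516
d = (14, -11);  v_rel = (-8, -9),  |v_rel|² = 145
v_rel×d = (-8)·(-11) − (-9)·(14) = 214
since m = R²·145 − 214²:  R² = (45796 + -36516) / 145 = 64
R = √64 = 8  ⇒  r_B = 8 − 3 = 5

rB=5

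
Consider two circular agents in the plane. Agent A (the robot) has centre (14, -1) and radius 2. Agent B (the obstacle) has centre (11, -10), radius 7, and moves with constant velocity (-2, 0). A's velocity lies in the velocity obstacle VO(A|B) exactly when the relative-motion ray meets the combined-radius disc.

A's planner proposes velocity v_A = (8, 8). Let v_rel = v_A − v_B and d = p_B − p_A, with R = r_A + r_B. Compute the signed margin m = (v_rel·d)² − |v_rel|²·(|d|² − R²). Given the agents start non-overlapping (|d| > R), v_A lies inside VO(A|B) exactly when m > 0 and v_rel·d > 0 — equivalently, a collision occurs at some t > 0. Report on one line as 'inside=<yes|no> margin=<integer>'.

d = (-3, -9),  |d|² = 90;  R = 2+7 = 9,  c = 90−9² = 9
v_rel = (10, 8),  |v_rel|² = 164;  v_rel·d = (10)·(-3) + (8)·(-9) = -102
164·t² + 204·t + 9 = 0  ⇒  m = (-102)² − 164·9 = 8928
m = 8928 > 0,  v_rel·d = -102 < 0  ⇒  outside

inside=no margin=8928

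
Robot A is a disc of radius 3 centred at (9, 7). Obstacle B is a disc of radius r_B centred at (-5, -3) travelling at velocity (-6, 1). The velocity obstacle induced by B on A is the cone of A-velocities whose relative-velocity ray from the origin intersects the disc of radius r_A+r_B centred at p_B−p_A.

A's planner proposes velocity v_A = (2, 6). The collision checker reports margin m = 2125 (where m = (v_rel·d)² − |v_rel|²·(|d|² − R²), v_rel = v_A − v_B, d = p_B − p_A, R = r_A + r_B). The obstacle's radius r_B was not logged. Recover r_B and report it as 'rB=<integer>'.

m = 2125
d = (-14, -10);  v_rel = (8, 5),  |v_rel|² = 89
v_rel×d = (8)·(-10) − (5)·(-14) = -10
since m = R²·89 − (-10)²:  R² = (100 + 2125) / 89 = 25
R = √25 = 5  ⇒  r_B = 5 − 3 = 2

rB=2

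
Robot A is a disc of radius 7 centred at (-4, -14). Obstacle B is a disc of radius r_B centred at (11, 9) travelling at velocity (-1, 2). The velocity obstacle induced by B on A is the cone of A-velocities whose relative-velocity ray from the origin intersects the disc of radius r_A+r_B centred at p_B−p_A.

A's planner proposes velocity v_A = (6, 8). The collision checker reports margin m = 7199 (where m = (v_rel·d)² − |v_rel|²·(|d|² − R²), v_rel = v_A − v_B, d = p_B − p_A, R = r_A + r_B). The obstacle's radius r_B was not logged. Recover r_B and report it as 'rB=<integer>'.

m = 7199
d = (15, 23);  v_rel = (7, 6),  |v_rel|² = 85
v_rel×d = (7)·(23) − (6)·(15) = 71
since m = R²·85 − 71²:  R² = (5041 + 7199) / 85 = 144
R = √144 = 12  ⇒  r_B = 12 − 7 = 5

rB=5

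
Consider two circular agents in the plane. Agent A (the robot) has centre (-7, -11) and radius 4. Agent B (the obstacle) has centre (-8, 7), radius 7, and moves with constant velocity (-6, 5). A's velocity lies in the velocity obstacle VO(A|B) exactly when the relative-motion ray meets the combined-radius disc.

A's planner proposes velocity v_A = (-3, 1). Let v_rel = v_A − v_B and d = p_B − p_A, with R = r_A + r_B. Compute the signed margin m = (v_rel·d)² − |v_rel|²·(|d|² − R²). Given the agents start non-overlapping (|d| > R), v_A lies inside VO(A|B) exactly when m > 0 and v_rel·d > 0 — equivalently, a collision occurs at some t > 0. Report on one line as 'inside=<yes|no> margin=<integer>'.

d = (-1, 18),  |d|² = 325;  R = 4+7 = 11,  c = 325−11² = 204
v_rel = (3, -4),  |v_rel|² = 25;  v_rel·d = (3)·(-1) + (-4)·(18) = -75
25·t² + 150·t + 204 = 0  ⇒  m = (-75)² − 25·204 = 525
m = 525 > 0,  v_rel·d = -75 < 0  ⇒  outside

inside=no margin=525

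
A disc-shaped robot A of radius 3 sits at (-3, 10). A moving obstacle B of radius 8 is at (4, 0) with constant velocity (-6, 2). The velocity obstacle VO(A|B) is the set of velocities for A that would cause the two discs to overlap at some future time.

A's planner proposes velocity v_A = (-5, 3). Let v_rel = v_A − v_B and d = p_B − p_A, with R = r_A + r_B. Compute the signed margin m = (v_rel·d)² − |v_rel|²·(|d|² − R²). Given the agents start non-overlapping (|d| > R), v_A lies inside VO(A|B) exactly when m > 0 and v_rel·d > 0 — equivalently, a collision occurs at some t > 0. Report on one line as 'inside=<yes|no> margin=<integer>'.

d = (7, -10),  |d|² = 149;  R = 3+8 = 11,  c = 149−11² = 28
v_rel = (1, 1),  |v_rel|² = 2;  v_rel·d = (1)·(7) + (1)·(-10) = -3
2·t² + 6·t + 28 = 0  ⇒  m = (-3)² − 2·28 = -47
m = -47 < 0,  v_rel·d = -3 < 0  ⇒  outside

inside=no margin=-47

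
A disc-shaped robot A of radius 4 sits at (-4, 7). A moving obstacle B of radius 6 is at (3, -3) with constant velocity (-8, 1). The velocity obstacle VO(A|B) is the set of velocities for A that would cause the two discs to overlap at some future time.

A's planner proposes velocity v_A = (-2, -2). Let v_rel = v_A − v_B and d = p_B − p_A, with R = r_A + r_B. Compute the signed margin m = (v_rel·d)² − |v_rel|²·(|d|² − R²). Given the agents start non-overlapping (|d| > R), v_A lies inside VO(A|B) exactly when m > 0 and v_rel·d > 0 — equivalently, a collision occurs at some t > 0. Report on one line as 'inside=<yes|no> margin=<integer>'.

d = (7, -10),  |d|² = 149;  R = 4+6 = 10,  c = 149−10² = 49
v_rel = (6, -3),  |v_rel|² = 45;  v_rel·d = (6)·(7) + (-3)·(-10) = 72
45·t² − 144·t + 49 = 0  ⇒  m = 72² − 45·49 = 2979
m = 2979 > 0,  v_rel·d = 72 > 0  ⇒  inside

inside=yes margin=2979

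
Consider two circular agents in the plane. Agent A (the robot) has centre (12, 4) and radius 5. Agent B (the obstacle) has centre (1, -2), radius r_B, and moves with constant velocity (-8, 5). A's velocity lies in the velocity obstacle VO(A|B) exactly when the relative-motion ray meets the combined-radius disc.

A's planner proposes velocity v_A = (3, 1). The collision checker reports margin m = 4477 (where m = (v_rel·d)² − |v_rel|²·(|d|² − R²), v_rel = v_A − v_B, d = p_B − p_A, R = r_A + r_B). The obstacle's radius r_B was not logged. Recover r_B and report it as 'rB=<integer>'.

m = 4477
d = (-11, -6);  v_rel = (11, -4),  |v_rel|² = 137
v_rel×d = (11)·(-6) − (-4)·(-11) = -110
since m = R²·137 − (-110)²:  R² = (12100 + 4477) / 137 = 121
R = √121 = 11  ⇒  r_B = 11 − 5 = 6

rB=6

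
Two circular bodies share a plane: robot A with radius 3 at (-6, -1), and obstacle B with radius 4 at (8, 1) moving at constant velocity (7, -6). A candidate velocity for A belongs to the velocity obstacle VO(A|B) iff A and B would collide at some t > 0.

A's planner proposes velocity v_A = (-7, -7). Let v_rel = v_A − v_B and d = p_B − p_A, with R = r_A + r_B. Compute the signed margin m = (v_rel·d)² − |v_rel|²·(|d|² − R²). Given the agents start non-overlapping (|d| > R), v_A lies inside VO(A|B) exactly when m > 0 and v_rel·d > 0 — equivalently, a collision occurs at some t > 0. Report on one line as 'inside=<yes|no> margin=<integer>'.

d = (14, 2),  |d|² = 200;  R = 3+4 = 7,  c = 200−7² = 151
v_rel = (-14, -1),  |v_rel|² = 197;  v_rel·d = (-14)·(14) + (-1)·(2) = -198
197·t² + 396·t + 151 = 0  ⇒  m = (-198)² − 197·151 = 9457
m = 9457 > 0,  v_rel·d = -198 < 0  ⇒  outside

inside=no margin=9457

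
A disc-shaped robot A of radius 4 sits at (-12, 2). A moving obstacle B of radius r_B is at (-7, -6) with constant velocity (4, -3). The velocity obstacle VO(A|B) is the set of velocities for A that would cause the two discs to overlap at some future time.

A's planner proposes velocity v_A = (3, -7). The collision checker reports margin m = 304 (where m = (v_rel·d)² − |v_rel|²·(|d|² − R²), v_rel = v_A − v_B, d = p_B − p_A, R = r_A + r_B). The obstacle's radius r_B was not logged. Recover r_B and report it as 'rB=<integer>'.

m = 304
d = (5, -8);  v_rel = (-1, -4),  |v_rel|² = 17
v_rel×d = (-1)·(-8) − (-4)·(5) = 28
since m = R²·17 − 28²:  R² = (784 + 304) / 17 = 64
R = √64 = 8  ⇒  r_B = 8 − 4 = 4

rB=4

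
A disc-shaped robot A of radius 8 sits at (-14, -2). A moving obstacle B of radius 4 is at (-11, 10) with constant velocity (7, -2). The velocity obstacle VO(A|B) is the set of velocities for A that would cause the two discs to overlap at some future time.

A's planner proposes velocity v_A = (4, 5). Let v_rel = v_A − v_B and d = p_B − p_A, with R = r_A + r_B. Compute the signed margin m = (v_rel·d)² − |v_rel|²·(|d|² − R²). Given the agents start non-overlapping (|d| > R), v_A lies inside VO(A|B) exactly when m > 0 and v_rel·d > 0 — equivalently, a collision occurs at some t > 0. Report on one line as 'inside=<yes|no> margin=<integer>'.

d = (3, 12),  |d|² = 153;  R = 8+4 = 12,  c = 153−12² = 9
v_rel = (-3, 7),  |v_rel|² = 58;  v_rel·d = (-3)·(3) + (7)·(12) = 75
58·t² − 150·t + 9 = 0  ⇒  m = 75² − 58·9 = 5103
m = 5103 > 0,  v_rel·d = 75 > 0  ⇒  inside

inside=yes margin=5103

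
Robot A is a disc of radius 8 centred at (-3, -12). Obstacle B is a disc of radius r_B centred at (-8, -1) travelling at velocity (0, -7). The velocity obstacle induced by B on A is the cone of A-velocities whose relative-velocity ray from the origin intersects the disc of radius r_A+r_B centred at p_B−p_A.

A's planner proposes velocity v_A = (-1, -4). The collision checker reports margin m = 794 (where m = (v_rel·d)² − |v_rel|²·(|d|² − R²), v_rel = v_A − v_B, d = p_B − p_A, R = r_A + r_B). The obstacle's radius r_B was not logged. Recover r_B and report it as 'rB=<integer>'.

m = 794
d = (-5, 11);  v_rel = (-1, 3),  |v_rel|² = 10
v_rel×d = (-1)·(11) − (3)·(-5) = 4
since m = R²·10 − 4²:  R² = (16 + 794) / 10 = 81
R = √81 = 9  ⇒  r_B = 9 − 8 = 1

rB=1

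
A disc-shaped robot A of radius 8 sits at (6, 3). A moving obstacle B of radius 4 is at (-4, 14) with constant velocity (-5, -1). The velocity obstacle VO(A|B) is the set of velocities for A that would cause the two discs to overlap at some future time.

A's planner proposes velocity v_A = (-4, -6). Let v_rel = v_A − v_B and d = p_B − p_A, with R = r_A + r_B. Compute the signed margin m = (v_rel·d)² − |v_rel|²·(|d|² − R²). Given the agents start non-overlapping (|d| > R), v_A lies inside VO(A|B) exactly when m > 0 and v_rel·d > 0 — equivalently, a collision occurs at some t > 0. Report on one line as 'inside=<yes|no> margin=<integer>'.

d = (-10, 11),  |d|² = 221;  R = 8+4 = 12,  c = 221−12² = 77
v_rel = (1, -5),  |v_rel|² = 26;  v_rel·d = (1)·(-10) + (-5)·(11) = -65
26·t² + 130·t + 77 = 0  ⇒  m = (-65)² − 26·77 = 2223
m = 2223 > 0,  v_rel·d = -65 < 0  ⇒  outside

inside=no margin=2223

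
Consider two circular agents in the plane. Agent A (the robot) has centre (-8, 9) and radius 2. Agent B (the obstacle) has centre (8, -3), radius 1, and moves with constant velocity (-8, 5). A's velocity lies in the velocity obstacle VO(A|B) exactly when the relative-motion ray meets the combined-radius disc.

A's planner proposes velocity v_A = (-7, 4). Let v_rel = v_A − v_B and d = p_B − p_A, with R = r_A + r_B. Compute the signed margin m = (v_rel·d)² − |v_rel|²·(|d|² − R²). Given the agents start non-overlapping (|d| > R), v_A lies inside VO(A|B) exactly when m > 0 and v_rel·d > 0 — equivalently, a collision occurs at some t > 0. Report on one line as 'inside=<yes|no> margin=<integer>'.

d = (16, -12),  |d|² = 400;  R = 2+1 = 3,  c = 400−3² = 391
v_rel = (1, -1),  |v_rel|² = 2;  v_rel·d = (1)·(16) + (-1)·(-12) = 28
2·t² − 56·t + 391 = 0  ⇒  m = 28² − 2·391 = 2
m = 2 > 0,  v_rel·d = 28 > 0  ⇒  inside

inside=yes margin=2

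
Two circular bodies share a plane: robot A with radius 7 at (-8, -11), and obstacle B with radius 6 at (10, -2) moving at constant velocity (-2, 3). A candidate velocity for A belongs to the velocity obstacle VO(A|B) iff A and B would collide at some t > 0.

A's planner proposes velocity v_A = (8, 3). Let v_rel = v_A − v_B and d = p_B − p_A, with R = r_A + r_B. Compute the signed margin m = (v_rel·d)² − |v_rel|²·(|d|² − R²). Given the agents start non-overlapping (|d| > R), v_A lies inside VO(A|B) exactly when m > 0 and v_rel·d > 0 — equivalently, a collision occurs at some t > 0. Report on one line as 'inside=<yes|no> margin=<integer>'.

d = (18, 9),  |d|² = 405;  R = 7+6 = 13,  c = 405−13² = 236
v_rel = (10, 0),  |v_rel|² = 100;  v_rel·d = (10)·(18) + (0)·(9) = 180
100·t² − 360·t + 236 = 0  ⇒  m = 180² − 100·236 = 8800
m = 8800 > 0,  v_rel·d = 180 > 0  ⇒  inside

inside=yes margin=8800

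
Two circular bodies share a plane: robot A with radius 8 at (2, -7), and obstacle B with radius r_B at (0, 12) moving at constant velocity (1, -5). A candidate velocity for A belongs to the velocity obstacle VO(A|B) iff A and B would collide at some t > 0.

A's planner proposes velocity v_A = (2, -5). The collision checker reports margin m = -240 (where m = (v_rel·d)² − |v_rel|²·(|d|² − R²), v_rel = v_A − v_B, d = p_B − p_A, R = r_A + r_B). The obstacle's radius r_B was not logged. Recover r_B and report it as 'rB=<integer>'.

m = -240
d = (-2, 19);  v_rel = (1, 0),  |v_rel|² = 1
v_rel×d = (1)·(19) − (0)·(-2) = 19
since m = R²·1 − 19²:  R² = (361 + -240) / 1 = 121
R = √121 = 11  ⇒  r_B = 11 − 8 = 3

rB=3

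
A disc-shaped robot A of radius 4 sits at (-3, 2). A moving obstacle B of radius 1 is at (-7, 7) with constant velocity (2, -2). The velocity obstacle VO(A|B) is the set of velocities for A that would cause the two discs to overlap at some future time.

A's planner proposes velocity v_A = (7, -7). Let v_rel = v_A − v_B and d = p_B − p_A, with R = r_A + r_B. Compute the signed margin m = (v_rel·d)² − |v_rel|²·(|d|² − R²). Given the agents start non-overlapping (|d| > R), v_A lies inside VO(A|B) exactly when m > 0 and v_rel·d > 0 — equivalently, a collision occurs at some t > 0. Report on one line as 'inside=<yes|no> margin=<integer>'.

d = (-4, 5),  |d|² = 41;  R = 4+1 = 5,  c = 41−5² = 16
v_rel = (5, -5),  |v_rel|² = 50;  v_rel·d = (5)·(-4) + (-5)·(5) = -45
50·t² + 90·t + 16 = 0  ⇒  m = (-45)² − 50·16 = 1225
m = 1225 > 0,  v_rel·d = -45 < 0  ⇒  outside

inside=no margin=1225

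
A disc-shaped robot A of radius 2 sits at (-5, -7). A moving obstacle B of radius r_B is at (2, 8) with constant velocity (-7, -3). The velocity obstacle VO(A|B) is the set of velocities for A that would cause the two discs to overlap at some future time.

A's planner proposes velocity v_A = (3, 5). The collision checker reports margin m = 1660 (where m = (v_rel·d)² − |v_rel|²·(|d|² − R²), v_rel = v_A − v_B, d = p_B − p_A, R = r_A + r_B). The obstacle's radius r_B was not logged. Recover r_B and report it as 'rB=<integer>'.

m = 1660
d = (7, 15);  v_rel = (10, 8),  |v_rel|² = 164
v_rel×d = (10)·(15) − (8)·(7) = 94
since m = R²·164 − 94²:  R² = (8836 + 1660) / 164 = 64
R = √64 = 8  ⇒  r_B = 8 − 2 = 6

rB=6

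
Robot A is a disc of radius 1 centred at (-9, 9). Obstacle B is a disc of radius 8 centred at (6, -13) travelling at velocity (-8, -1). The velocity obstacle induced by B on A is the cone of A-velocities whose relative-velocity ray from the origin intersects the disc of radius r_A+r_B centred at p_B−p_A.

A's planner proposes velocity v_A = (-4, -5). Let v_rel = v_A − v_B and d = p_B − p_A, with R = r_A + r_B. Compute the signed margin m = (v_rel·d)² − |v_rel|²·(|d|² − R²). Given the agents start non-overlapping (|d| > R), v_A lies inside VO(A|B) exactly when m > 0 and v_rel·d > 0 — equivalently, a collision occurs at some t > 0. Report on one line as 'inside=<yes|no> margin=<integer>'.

d = (15, -22),  |d|² = 709;  R = 1+8 = 9,  c = 709−9² = 628
v_rel = (4, -4),  |v_rel|² = 32;  v_rel·d = (4)·(15) + (-4)·(-22) = 148
32·t² − 296·t + 628 = 0  ⇒  m = 148² − 32·628 = 1808
m = 1808 > 0,  v_rel·d = 148 > 0  ⇒  inside

inside=yes margin=1808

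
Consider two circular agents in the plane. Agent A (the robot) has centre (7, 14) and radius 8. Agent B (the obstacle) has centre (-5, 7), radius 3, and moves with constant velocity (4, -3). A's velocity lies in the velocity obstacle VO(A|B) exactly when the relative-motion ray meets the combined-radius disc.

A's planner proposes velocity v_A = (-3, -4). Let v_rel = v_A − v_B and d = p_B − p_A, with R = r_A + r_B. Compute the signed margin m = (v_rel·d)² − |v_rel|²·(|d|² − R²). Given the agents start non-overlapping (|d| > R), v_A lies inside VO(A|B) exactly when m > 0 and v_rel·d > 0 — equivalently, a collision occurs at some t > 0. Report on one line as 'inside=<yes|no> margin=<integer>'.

d = (-12, -7),  |d|² = 193;  R = 8+3 = 11,  c = 193−11² = 72
v_rel = (-7, -1),  |v_rel|² = 50;  v_rel·d = (-7)·(-12) + (-1)·(-7) = 91
50·t² − 182·t + 72 = 0  ⇒  m = 91² − 50·72 = 4681
m = 4681 > 0,  v_rel·d = 91 > 0  ⇒  inside

inside=yes margin=4681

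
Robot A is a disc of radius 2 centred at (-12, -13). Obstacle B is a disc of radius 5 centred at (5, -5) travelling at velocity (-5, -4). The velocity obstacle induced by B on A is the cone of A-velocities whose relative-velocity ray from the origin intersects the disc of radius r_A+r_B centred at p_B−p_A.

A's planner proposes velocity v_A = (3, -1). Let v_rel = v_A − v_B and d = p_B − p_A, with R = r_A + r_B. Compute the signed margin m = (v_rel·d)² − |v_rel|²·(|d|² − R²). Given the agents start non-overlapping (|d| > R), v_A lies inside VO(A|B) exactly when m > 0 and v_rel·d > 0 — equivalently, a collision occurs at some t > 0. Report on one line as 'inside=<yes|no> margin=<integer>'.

d = (17, 8),  |d|² = 353;  R = 2+5 = 7,  c = 353−7² = 304
v_rel = (8, 3),  |v_rel|² = 73;  v_rel·d = (8)·(17) + (3)·(8) = 160
73·t² − 320·t + 304 = 0  ⇒  m = 160² − 73·304 = 3408
m = 3408 > 0,  v_rel·d = 160 > 0  ⇒  inside

inside=yes margin=3408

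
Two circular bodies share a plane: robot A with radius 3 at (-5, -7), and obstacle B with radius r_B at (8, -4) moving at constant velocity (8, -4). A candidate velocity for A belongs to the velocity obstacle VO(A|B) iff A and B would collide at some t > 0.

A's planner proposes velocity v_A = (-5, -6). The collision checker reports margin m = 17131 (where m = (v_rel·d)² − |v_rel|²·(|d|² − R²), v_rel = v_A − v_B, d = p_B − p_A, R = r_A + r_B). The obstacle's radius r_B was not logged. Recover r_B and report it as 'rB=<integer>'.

m = 17131
d = (13, 3);  v_rel = (-13, -2),  |v_rel|² = 173
v_rel×d = (-13)·(3) − (-2)·(13) = -13
since m = R²·173 − (-13)²:  R² = (169 + 17131) / 173 = 100
R = √100 = 10  ⇒  r_B = 10 − 3 = 7

rB=7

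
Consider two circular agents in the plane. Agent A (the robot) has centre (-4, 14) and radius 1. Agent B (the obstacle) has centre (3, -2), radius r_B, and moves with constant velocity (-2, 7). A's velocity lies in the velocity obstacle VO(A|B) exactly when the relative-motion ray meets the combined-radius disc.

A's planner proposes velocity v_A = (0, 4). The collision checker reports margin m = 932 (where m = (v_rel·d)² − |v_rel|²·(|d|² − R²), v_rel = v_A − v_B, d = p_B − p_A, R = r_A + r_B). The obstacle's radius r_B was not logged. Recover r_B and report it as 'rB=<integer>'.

m = 932
d = (7, -16);  v_rel = (2, -3),  |v_rel|² = 13
v_rel×d = (2)·(-16) − (-3)·(7) = -11
since m = R²·13 − (-11)²:  R² = (121 + 932) / 13 = 81
R = √81 = 9  ⇒  r_B = 9 − 1 = 8

rB=8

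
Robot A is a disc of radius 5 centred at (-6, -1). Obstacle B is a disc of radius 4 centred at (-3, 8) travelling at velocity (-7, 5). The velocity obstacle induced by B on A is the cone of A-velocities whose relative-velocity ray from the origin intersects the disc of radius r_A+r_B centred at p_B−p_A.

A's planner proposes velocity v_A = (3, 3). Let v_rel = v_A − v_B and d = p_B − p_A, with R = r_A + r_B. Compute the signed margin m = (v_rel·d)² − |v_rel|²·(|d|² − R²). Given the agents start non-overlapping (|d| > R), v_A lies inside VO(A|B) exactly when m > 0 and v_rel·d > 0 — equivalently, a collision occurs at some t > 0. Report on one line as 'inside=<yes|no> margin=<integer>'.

d = (3, 9),  |d|² = 90;  R = 5+4 = 9,  c = 90−9² = 9
v_rel = (10, -2),  |v_rel|² = 104;  v_rel·d = (10)·(3) + (-2)·(9) = 12
104·t² − 24·t + 9 = 0  ⇒  m = 12² − 104·9 = -792
m = -792 < 0,  v_rel·d = 12 > 0  ⇒  outside

inside=no margin=-792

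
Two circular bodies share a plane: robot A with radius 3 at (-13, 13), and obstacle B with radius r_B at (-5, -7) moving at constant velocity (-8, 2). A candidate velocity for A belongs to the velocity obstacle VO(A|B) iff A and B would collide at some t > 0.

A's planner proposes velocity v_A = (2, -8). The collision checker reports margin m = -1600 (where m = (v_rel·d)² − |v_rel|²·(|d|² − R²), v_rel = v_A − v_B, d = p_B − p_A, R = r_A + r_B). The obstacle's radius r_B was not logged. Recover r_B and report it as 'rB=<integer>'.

m = -1600
d = (8, -20);  v_rel = (10, -10),  |v_rel|² = 200
v_rel×d = (10)·(-20) − (-10)·(8) = -120
since m = R²·200 − (-120)²:  R² = (14400 + -1600) / 200 = 64
R = √64 = 8  ⇒  r_B = 8 − 3 = 5

rB=5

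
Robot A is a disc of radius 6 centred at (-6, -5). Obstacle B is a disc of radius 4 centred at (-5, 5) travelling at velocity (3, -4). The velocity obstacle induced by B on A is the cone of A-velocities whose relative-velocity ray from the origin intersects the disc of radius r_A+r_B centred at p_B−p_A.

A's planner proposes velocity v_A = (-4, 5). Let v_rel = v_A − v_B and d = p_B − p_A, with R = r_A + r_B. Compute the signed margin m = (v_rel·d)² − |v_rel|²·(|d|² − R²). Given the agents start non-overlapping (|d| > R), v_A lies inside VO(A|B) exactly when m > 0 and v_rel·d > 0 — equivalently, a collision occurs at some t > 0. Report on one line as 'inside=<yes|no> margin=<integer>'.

d = (1, 10),  |d|² = 101;  R = 6+4 = 10,  c = 101−10² = 1
v_rel = (-7, 9),  |v_rel|² = 130;  v_rel·d = (-7)·(1) + (9)·(10) = 83
130·t² − 166·t + 1 = 0  ⇒  m = 83² − 130·1 = 6759
m = 6759 > 0,  v_rel·d = 83 > 0  ⇒  inside

inside=yes margin=6759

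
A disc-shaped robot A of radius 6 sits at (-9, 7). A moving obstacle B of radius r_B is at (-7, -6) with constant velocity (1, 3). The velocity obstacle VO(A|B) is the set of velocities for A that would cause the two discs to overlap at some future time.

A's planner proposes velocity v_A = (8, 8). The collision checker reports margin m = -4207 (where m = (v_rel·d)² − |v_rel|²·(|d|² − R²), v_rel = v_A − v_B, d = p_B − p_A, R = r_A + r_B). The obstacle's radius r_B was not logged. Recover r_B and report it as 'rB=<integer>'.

m = -4207
d = (2, -13);  v_rel = (7, 5),  |v_rel|² = 74
v_rel×d = (7)·(-13) − (5)·(2) = -101
since m = R²·74 − (-101)²:  R² = (10201 + -4207) / 74 = 81
R = √81 = 9  ⇒  r_B = 9 − 6 = 3

rB=3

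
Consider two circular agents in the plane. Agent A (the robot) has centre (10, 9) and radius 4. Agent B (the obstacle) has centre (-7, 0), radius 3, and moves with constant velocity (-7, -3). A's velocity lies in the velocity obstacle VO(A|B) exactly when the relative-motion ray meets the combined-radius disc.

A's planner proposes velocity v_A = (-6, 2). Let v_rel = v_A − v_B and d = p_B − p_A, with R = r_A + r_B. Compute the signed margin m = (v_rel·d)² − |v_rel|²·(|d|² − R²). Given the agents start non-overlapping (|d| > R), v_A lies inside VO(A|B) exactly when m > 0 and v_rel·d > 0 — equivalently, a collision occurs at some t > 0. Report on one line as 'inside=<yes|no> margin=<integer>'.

d = (-17, -9),  |d|² = 370;  R = 4+3 = 7,  c = 370−7² = 321
v_rel = (1, 5),  |v_rel|² = 26;  v_rel·d = (1)·(-17) + (5)·(-9) = -62
26·t² + 124·t + 321 = 0  ⇒  m = (-62)² − 26·321 = -4502
m = -4502 < 0,  v_rel·d = -62 < 0  ⇒  outside

inside=no margin=-4502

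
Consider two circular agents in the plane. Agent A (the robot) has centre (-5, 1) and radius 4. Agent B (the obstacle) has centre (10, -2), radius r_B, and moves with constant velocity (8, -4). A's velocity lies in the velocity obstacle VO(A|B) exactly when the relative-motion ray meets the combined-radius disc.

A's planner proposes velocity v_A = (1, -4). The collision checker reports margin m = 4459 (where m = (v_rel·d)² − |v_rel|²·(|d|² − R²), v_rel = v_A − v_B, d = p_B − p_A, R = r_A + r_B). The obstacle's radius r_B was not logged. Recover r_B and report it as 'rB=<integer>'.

m = 4459
d = (15, -3);  v_rel = (-7, 0),  |v_rel|² = 49
v_rel×d = (-7)·(-3) − (0)·(15) = 21
since m = R²·49 − 21²:  R² = (441 + 4459) / 49 = 100
R = √100 = 10  ⇒  r_B = 10 − 4 = 6

rB=6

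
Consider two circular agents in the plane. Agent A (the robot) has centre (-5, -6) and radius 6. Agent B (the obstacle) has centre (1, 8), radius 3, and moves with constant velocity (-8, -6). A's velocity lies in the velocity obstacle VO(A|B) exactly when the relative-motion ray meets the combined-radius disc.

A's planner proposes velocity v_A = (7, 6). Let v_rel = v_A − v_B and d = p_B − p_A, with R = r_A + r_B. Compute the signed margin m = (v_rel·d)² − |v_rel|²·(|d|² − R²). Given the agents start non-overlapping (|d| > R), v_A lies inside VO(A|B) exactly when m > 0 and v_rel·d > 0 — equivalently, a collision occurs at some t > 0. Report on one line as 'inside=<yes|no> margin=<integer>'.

d = (6, 14),  |d|² = 232;  R = 6+3 = 9,  c = 232−9² = 151
v_rel = (15, 12),  |v_rel|² = 369;  v_rel·d = (15)·(6) + (12)·(14) = 258
369·t² − 516·t + 151 = 0  ⇒  m = 258² − 369·151 = 10845
m = 10845 > 0,  v_rel·d = 258 > 0  ⇒  inside

inside=yes margin=10845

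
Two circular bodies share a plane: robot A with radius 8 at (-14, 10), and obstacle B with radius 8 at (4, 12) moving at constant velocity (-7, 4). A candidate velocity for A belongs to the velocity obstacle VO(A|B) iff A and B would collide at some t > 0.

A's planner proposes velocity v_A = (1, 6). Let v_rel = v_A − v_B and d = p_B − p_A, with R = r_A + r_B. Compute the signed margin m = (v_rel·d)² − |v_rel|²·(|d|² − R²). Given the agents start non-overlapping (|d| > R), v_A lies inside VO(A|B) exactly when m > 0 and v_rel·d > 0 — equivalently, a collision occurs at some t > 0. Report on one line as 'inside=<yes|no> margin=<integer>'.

d = (18, 2),  |d|² = 328;  R = 8+8 = 16,  c = 328−16² = 72
v_rel = (8, 2),  |v_rel|² = 68;  v_rel·d = (8)·(18) + (2)·(2) = 148
68·t² − 296·t + 72 = 0  ⇒  m = 148² − 68·72 = 17008
m = 17008 > 0,  v_rel·d = 148 > 0  ⇒  inside

inside=yes margin=17008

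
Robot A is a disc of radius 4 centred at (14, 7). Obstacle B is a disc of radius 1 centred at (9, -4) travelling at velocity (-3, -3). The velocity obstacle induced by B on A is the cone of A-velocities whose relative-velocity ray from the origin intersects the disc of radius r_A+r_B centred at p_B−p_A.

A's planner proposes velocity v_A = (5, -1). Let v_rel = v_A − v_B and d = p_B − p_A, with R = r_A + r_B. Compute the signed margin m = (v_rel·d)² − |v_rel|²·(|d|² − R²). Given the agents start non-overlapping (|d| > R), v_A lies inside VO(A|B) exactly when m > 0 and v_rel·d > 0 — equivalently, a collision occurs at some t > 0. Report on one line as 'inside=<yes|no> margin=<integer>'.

d = (-5, -11),  |d|² = 146;  R = 4+1 = 5,  c = 146−5² = 121
v_rel = (8, 2),  |v_rel|² = 68;  v_rel·d = (8)·(-5) + (2)·(-11) = -62
68·t² + 124·t + 121 = 0  ⇒  m = (-62)² − 68·121 = -4384
m = -4384 < 0,  v_rel·d = -62 < 0  ⇒  outside

inside=no margin=-4384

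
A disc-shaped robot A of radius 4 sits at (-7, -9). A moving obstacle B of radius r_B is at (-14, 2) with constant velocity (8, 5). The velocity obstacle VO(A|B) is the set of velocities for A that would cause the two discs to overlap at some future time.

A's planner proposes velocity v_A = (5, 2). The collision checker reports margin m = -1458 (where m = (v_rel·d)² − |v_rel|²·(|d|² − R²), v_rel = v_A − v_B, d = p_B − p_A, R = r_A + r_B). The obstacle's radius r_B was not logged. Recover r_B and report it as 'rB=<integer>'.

m = -1458
d = (-7, 11);  v_rel = (-3, -3),  |v_rel|² = 18
v_rel×d = (-3)·(11) − (-3)·(-7) = -54
since m = R²·18 − (-54)²:  R² = (2916 + -1458) / 18 = 81
R = √81 = 9  ⇒  r_B = 9 − 4 = 5

rB=5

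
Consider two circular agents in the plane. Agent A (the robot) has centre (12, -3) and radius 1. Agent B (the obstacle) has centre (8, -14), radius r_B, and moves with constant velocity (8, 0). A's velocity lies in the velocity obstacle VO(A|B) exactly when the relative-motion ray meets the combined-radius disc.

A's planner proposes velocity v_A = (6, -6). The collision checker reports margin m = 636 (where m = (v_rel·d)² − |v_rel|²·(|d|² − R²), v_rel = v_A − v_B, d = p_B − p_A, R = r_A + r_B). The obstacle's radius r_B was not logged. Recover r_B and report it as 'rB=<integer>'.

m = 636
d = (-4, -11);  v_rel = (-2, -6),  |v_rel|² = 40
v_rel×d = (-2)·(-11) − (-6)·(-4) = -2
since m = R²·40 − (-2)²:  R² = (4 + 636) / 40 = 16
R = √16 = 4  ⇒  r_B = 4 − 1 = 3

rB=3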